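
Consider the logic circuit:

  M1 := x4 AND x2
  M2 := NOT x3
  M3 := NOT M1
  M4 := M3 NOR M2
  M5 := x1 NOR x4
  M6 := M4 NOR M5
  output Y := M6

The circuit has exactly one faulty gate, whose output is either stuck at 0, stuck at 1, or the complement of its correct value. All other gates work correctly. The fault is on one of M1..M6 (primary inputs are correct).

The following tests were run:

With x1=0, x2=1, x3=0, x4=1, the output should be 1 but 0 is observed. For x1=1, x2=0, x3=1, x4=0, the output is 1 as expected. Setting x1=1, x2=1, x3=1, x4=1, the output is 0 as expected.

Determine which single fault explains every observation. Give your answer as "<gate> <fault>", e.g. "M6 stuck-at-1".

M2 stuck-at-0

Fault-free values for test 1 (x1=0, x2=1, x3=0, x4=1): M1=1, M2=1, M3=0, M4=0, M5=0, M6=1, giving Y=1. Observed 0.
Test 1: faults giving observed 0 are {M2 stuck-at-0, M2 inverted output, M4 stuck-at-1, M4 inverted output, M5 stuck-at-1, M5 inverted output, M6 stuck-at-0, M6 inverted output}.
Test 2 (x1=1, x2=0, x3=1, x4=0): fault-free M1=0, M2=0, M3=1, M4=0, M5=0, M6=1 → 1; observed 1. Eliminates M4 stuck-at-1, M4 inverted output, M5 stuck-at-1, M5 inverted output, M6 stuck-at-0, M6 inverted output.
Test 3 (x1=1, x2=1, x3=1, x4=1): fault-free M1=1, M2=0, M3=0, M4=1, M5=0, M6=0 → 0; observed 0. Eliminates M2 inverted output.
Only M2 stuck-at-0 is consistent with every test.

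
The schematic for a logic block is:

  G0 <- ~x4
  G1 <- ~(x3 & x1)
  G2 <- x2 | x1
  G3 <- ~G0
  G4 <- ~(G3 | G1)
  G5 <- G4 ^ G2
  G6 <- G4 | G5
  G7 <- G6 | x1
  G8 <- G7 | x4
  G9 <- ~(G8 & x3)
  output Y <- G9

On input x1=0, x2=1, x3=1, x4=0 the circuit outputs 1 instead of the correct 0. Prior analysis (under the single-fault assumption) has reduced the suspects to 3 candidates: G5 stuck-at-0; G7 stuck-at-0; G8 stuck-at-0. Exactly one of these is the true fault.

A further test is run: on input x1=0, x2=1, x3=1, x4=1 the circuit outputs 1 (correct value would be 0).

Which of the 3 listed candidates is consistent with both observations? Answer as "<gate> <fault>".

G8 stuck-at-0

Evaluate each candidate on input x1=0, x2=1, x3=1, x4=1:
  G5 stuck-at-0: G0=0, G1=1, G2=1, G3=1, G4=0, G5=0 [stuck-at-0], G6=0, G7=0, G8=1, G9=0 → 0 — eliminated
  G7 stuck-at-0: G0=0, G1=1, G2=1, G3=1, G4=0, G5=1, G6=1, G7=0 [stuck-at-0], G8=1, G9=0 → 0 — eliminated
  G8 stuck-at-0: G0=0, G1=1, G2=1, G3=1, G4=0, G5=1, G6=1, G7=1, G8=0 [stuck-at-0], G9=1 → 1 — matches
Only G8 stuck-at-0 reproduces the observed 1.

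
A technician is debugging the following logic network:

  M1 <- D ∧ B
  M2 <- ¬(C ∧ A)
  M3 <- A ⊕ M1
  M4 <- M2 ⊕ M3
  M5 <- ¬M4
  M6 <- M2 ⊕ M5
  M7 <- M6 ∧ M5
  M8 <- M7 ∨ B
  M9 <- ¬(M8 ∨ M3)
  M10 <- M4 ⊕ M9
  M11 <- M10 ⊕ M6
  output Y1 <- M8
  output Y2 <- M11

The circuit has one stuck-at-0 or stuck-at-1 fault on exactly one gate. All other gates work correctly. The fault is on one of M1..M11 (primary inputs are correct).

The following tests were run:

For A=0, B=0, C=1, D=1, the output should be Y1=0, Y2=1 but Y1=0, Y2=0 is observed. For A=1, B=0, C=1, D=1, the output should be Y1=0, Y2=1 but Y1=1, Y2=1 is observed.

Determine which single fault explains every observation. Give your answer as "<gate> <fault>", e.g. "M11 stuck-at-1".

M1 stuck-at-1

Fault-free values for test 1 (A=0, B=0, C=1, D=1): M1=0, M2=1, M3=0, M4=1, M5=0, M6=1, M7=0, M8=0, M9=1, M10=0, M11=1, giving Y1=0, Y2=1. Observed Y1=0, Y2=0.
Test 1: faults giving observed Y1=0, Y2=0 are {M1 stuck-at-1, M3 stuck-at-1, M5 stuck-at-1, M6 stuck-at-0, M9 stuck-at-0, M10 stuck-at-1, M11 stuck-at-0}.
Test 2 (A=1, B=0, C=1, D=1): fault-free M1=0, M2=0, M3=1, M4=1, M5=0, M6=0, M7=0, M8=0, M9=0, M10=1, M11=1 → Y1=0, Y2=1; observed Y1=1, Y2=1. Eliminates M3 stuck-at-1, M5 stuck-at-1, M6 stuck-at-0, M9 stuck-at-0, M10 stuck-at-1, M11 stuck-at-0.
Only M1 stuck-at-1 is consistent with every test.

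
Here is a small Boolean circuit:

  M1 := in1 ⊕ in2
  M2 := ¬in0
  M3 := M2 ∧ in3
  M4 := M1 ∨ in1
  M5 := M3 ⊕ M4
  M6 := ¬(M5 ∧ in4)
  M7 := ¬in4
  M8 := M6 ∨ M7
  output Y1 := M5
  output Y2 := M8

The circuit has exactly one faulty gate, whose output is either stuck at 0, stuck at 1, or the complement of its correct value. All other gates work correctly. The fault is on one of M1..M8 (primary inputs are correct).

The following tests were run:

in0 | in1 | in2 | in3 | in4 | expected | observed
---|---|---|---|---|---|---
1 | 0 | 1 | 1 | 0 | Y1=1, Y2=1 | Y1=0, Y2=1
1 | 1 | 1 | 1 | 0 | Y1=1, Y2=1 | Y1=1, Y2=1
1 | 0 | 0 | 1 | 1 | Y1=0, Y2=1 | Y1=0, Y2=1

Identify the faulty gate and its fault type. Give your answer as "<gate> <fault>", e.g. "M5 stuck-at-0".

M1 stuck-at-0

Fault-free values for test 1 (in0=1, in1=0, in2=1, in3=1, in4=0): M1=1, M2=0, M3=0, M4=1, M5=1, M6=1, M7=1, M8=1, giving Y1=1, Y2=1. Observed Y1=0, Y2=1.
Test 1: faults giving observed Y1=0, Y2=1 are {M1 stuck-at-0, M1 inverted output, M2 stuck-at-1, M2 inverted output, M3 stuck-at-1, M3 inverted output, M4 stuck-at-0, M4 inverted output, M5 stuck-at-0, M5 inverted output}.
Test 2 (in0=1, in1=1, in2=1, in3=1, in4=0): fault-free M1=0, M2=0, M3=0, M4=1, M5=1, M6=1, M7=1, M8=1 → Y1=1, Y2=1; observed Y1=1, Y2=1. Eliminates M2 stuck-at-1, M2 inverted output, M3 stuck-at-1, M3 inverted output, M4 stuck-at-0, M4 inverted output, M5 stuck-at-0, M5 inverted output.
Test 3 (in0=1, in1=0, in2=0, in3=1, in4=1): fault-free M1=0, M2=0, M3=0, M4=0, M5=0, M6=1, M7=0, M8=1 → Y1=0, Y2=1; observed Y1=0, Y2=1. Eliminates M1 inverted output.
Only M1 stuck-at-0 is consistent with every test.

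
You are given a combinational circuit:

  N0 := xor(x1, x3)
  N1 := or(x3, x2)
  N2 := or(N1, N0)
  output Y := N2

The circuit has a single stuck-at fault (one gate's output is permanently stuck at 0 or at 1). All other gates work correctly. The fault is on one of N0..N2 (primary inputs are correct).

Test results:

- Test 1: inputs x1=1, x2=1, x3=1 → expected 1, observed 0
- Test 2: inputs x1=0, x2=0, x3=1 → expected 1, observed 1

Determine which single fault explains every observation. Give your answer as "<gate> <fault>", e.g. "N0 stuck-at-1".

N1 stuck-at-0

Fault-free values for test 1 (x1=1, x2=1, x3=1): N0=0, N1=1, N2=1, giving Y=1. Observed 0.
Test 1: faults giving observed 0 are {N1 stuck-at-0, N2 stuck-at-0}.
Test 2 (x1=0, x2=0, x3=1): fault-free N0=1, N1=1, N2=1 → 1; observed 1. Eliminates N2 stuck-at-0.
Only N1 stuck-at-0 is consistent with every test.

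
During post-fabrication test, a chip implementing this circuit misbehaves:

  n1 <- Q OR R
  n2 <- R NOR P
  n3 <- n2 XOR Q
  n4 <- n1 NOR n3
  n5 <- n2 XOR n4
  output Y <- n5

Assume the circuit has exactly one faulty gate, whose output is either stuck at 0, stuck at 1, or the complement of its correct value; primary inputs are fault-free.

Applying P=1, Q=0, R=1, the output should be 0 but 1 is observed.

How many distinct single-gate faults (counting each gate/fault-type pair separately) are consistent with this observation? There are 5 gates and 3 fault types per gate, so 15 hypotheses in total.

Fault-free: n1=1, n2=0, n3=0, n4=0, n5=0 → 0. Observed 1.
  n1: stuck-at-0, inverted output ✓; others ✗
  n2: stuck-at-1, inverted output ✓; others ✗
  n3: none of the 3 fault types match ✗
  n4: stuck-at-1, inverted output ✓; others ✗
  n5: stuck-at-1, inverted output ✓; others ✗
Consistent faults: {n1 stuck-at-0, n1 inverted output, n2 stuck-at-1, n2 inverted output, n4 stuck-at-1, n4 inverted output, n5 stuck-at-1, n5 inverted output} — 8 in all.

8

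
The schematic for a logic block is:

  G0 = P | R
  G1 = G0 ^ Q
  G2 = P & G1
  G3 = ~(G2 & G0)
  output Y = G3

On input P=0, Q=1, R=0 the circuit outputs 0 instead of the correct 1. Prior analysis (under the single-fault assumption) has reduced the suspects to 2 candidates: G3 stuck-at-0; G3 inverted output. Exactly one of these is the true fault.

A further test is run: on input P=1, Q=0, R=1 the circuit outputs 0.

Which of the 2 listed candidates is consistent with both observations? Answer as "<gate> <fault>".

G3 stuck-at-0

Evaluate each candidate on input P=1, Q=0, R=1:
  G3 stuck-at-0: G0=1, G1=1, G2=1, G3=0 [stuck-at-0] → 0 — matches
  G3 inverted output: G0=1, G1=1, G2=1, G3=1 [inverted output] → 1 — eliminated
Only G3 stuck-at-0 reproduces the observed 0.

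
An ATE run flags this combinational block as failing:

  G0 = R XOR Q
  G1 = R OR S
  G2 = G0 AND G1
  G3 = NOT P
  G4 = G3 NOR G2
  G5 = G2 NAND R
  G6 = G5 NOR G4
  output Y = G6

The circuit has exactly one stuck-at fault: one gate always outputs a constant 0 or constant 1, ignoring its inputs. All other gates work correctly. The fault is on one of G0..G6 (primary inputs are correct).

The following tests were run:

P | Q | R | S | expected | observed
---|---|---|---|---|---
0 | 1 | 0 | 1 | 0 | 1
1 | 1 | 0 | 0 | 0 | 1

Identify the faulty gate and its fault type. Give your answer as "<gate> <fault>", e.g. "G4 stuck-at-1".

G6 stuck-at-1

Fault-free values for test 1 (P=0, Q=1, R=0, S=1): G0=1, G1=1, G2=1, G3=1, G4=0, G5=1, G6=0, giving Y=0. Observed 1.
Test 1: faults giving observed 1 are {G5 stuck-at-0, G6 stuck-at-1}.
Test 2 (P=1, Q=1, R=0, S=0): fault-free G0=1, G1=0, G2=0, G3=0, G4=1, G5=1, G6=0 → 0; observed 1. Eliminates G5 stuck-at-0.
Only G6 stuck-at-1 is consistent with every test.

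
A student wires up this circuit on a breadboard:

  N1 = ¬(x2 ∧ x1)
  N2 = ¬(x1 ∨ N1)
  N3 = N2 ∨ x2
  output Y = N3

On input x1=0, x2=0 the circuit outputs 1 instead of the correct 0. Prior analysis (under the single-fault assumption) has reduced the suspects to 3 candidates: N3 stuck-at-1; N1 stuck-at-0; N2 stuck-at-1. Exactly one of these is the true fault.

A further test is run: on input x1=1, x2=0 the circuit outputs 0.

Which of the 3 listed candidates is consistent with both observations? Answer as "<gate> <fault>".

N1 stuck-at-0

Evaluate each candidate on input x1=1, x2=0:
  N3 stuck-at-1: N1=1, N2=0, N3=1 [stuck-at-1] → 1 — eliminated
  N1 stuck-at-0: N1=0 [stuck-at-0], N2=0, N3=0 → 0 — matches
  N2 stuck-at-1: N1=1, N2=1 [stuck-at-1], N3=1 → 1 — eliminated
Only N1 stuck-at-0 reproduces the observed 0.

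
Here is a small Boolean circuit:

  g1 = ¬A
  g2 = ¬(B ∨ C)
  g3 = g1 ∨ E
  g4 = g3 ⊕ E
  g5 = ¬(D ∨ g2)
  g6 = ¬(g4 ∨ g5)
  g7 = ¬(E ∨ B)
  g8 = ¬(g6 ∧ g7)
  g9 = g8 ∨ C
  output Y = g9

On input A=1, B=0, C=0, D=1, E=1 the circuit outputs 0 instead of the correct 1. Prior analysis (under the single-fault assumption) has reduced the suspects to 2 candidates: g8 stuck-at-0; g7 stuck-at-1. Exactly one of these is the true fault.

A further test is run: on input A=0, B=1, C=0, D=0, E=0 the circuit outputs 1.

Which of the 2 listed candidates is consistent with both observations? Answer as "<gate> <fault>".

Evaluate each candidate on input A=0, B=1, C=0, D=0, E=0:
  g8 stuck-at-0: g1=1, g2=0, g3=1, g4=1, g5=1, g6=0, g7=0, g8=0 [stuck-at-0], g9=0 → 0 — eliminated
  g7 stuck-at-1: g1=1, g2=0, g3=1, g4=1, g5=1, g6=0, g7=1 [stuck-at-1], g8=1, g9=1 → 1 — matches
Only g7 stuck-at-1 reproduces the observed 1.

g7 stuck-at-1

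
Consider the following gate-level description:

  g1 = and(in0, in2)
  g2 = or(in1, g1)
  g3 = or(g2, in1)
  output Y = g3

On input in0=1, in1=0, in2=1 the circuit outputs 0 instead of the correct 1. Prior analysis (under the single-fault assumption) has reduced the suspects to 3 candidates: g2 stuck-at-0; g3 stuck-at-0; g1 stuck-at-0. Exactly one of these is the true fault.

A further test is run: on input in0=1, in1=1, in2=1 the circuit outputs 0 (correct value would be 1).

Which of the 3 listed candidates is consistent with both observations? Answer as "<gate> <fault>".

g3 stuck-at-0

Evaluate each candidate on input in0=1, in1=1, in2=1:
  g2 stuck-at-0: g1=1, g2=0 [stuck-at-0], g3=1 → 1 — eliminated
  g3 stuck-at-0: g1=1, g2=1, g3=0 [stuck-at-0] → 0 — matches
  g1 stuck-at-0: g1=0 [stuck-at-0], g2=1, g3=1 → 1 — eliminated
Only g3 stuck-at-0 reproduces the observed 0.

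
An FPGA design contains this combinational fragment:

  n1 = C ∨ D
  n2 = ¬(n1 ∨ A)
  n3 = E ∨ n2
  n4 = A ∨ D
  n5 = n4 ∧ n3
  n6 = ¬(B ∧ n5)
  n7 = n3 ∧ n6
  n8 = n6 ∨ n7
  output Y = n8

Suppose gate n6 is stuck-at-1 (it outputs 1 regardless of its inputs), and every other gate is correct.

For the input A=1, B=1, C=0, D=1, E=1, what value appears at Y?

1

Propagate with n6 forced: n1=1, n2=0, n3=1, n4=1, n5=1, n6=1 [stuck-at-1], n7=1, n8=1.
So Y = 1. (Without the fault it would be 0.)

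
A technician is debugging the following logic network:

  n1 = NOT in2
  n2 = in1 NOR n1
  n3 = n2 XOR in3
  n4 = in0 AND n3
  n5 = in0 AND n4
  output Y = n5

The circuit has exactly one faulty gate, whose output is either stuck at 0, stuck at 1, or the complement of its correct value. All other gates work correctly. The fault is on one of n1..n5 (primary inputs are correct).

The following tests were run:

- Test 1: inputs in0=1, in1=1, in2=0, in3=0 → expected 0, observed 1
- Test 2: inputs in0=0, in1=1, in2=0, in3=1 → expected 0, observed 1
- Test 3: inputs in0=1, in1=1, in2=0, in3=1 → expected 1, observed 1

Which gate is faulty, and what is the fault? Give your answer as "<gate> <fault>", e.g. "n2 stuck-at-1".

n5 stuck-at-1

Fault-free values for test 1 (in0=1, in1=1, in2=0, in3=0): n1=1, n2=0, n3=0, n4=0, n5=0, giving Y=0. Observed 1.
Test 1: faults giving observed 1 are {n2 stuck-at-1, n2 inverted output, n3 stuck-at-1, n3 inverted output, n4 stuck-at-1, n4 inverted output, n5 stuck-at-1, n5 inverted output}.
Test 2 (in0=0, in1=1, in2=0, in3=1): fault-free n1=1, n2=0, n3=1, n4=0, n5=0 → 0; observed 1. Eliminates n2 stuck-at-1, n2 inverted output, n3 stuck-at-1, n3 inverted output, n4 stuck-at-1, n4 inverted output.
Test 3 (in0=1, in1=1, in2=0, in3=1): fault-free n1=1, n2=0, n3=1, n4=1, n5=1 → 1; observed 1. Eliminates n5 inverted output.
Only n5 stuck-at-1 is consistent with every test.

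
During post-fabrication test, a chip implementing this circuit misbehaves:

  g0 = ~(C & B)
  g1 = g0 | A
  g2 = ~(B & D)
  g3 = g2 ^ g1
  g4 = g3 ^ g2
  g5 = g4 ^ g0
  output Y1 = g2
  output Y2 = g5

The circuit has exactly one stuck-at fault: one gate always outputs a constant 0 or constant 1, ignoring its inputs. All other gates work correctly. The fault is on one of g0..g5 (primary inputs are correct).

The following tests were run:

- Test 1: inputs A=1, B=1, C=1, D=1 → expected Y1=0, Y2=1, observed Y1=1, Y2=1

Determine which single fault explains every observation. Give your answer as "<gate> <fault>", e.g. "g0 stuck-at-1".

g2 stuck-at-1

Fault-free values for test 1 (A=1, B=1, C=1, D=1): g0=0, g1=1, g2=0, g3=1, g4=1, g5=1, giving Y1=0, Y2=1. Observed Y1=1, Y2=1.
Test 1: faults giving observed Y1=1, Y2=1 are {g2 stuck-at-1}.
Only g2 stuck-at-1 is consistent with every test.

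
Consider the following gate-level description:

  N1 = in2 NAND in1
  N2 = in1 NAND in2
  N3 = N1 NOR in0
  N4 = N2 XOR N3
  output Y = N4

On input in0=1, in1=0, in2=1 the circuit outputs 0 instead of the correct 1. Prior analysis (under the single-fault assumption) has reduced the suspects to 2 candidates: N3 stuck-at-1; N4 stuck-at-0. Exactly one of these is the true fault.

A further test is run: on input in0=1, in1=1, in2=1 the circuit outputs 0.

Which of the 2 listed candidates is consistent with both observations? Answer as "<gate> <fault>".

Evaluate each candidate on input in0=1, in1=1, in2=1:
  N3 stuck-at-1: N1=0, N2=0, N3=1 [stuck-at-1], N4=1 → 1 — eliminated
  N4 stuck-at-0: N1=0, N2=0, N3=0, N4=0 [stuck-at-0] → 0 — matches
Only N4 stuck-at-0 reproduces the observed 0.

N4 stuck-at-0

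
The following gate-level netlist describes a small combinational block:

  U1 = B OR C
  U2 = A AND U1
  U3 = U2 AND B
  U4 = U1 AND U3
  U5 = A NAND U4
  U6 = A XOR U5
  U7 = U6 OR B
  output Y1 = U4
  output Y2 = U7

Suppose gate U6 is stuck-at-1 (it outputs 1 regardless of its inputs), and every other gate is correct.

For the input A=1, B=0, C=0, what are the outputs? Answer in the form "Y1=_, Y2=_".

Y1=0, Y2=1

Propagate with U6 forced: U1=0, U2=0, U3=0, U4=0, U5=1, U6=1 [stuck-at-1], U7=1.
So the outputs are Y1=0, Y2=1. (Without the fault they would be Y1=0, Y2=0.)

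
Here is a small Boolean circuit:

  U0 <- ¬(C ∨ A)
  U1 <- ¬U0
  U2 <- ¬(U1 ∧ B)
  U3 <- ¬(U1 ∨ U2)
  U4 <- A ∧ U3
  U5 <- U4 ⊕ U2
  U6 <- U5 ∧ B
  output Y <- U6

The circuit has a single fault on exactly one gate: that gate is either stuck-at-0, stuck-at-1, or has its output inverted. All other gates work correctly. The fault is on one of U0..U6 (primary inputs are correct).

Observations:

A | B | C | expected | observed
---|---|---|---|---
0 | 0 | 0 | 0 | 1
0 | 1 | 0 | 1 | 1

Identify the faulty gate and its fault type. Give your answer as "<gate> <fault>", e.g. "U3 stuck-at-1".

Fault-free values for test 1 (A=0, B=0, C=0): U0=1, U1=0, U2=1, U3=0, U4=0, U5=1, U6=0, giving Y=0. Observed 1.
Test 1: faults giving observed 1 are {U6 stuck-at-1, U6 inverted output}.
Test 2 (A=0, B=1, C=0): fault-free U0=1, U1=0, U2=1, U3=0, U4=0, U5=1, U6=1 → 1; observed 1. Eliminates U6 inverted output.
Only U6 stuck-at-1 is consistent with every test.

U6 stuck-at-1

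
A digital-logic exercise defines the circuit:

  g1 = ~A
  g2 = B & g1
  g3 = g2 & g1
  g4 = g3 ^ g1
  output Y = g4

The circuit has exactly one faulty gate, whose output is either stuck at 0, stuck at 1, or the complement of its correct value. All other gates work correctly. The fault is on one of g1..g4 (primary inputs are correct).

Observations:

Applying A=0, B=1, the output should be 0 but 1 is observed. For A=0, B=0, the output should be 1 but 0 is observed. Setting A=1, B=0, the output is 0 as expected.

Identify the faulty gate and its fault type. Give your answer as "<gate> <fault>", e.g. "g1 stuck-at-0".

Fault-free values for test 1 (A=0, B=1): g1=1, g2=1, g3=1, g4=0, giving Y=0. Observed 1.
Test 1: faults giving observed 1 are {g2 stuck-at-0, g2 inverted output, g3 stuck-at-0, g3 inverted output, g4 stuck-at-1, g4 inverted output}.
Test 2 (A=0, B=0): fault-free g1=1, g2=0, g3=0, g4=1 → 1; observed 0. Eliminates g2 stuck-at-0, g3 stuck-at-0, g4 stuck-at-1.
Test 3 (A=1, B=0): fault-free g1=0, g2=0, g3=0, g4=0 → 0; observed 0. Eliminates g3 inverted output, g4 inverted output.
Only g2 inverted output is consistent with every test.

g2 inverted output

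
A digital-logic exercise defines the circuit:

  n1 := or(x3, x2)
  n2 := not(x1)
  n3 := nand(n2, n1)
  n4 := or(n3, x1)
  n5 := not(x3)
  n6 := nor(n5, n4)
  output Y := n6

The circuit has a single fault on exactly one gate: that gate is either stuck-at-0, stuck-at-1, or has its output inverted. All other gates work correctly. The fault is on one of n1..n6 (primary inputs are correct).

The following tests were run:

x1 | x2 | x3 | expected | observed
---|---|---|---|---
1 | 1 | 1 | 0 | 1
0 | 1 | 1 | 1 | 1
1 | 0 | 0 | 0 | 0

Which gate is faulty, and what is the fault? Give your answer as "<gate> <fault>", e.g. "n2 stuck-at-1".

n4 stuck-at-0

Fault-free values for test 1 (x1=1, x2=1, x3=1): n1=1, n2=0, n3=1, n4=1, n5=0, n6=0, giving Y=0. Observed 1.
Test 1: faults giving observed 1 are {n4 stuck-at-0, n4 inverted output, n6 stuck-at-1, n6 inverted output}.
Test 2 (x1=0, x2=1, x3=1): fault-free n1=1, n2=1, n3=0, n4=0, n5=0, n6=1 → 1; observed 1. Eliminates n4 inverted output, n6 inverted output.
Test 3 (x1=1, x2=0, x3=0): fault-free n1=0, n2=0, n3=1, n4=1, n5=1, n6=0 → 0; observed 0. Eliminates n6 stuck-at-1.
Only n4 stuck-at-0 is consistent with every test.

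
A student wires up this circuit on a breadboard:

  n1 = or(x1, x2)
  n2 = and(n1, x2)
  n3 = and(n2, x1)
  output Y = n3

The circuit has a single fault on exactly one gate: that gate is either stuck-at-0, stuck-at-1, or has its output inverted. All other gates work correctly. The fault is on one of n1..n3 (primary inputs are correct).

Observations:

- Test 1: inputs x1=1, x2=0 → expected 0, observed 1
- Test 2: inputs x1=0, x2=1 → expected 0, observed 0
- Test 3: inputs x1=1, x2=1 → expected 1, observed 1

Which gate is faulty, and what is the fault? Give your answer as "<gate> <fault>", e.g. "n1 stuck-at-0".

n2 stuck-at-1

Fault-free values for test 1 (x1=1, x2=0): n1=1, n2=0, n3=0, giving Y=0. Observed 1.
Test 1: faults giving observed 1 are {n2 stuck-at-1, n2 inverted output, n3 stuck-at-1, n3 inverted output}.
Test 2 (x1=0, x2=1): fault-free n1=1, n2=1, n3=0 → 0; observed 0. Eliminates n3 stuck-at-1, n3 inverted output.
Test 3 (x1=1, x2=1): fault-free n1=1, n2=1, n3=1 → 1; observed 1. Eliminates n2 inverted output.
Only n2 stuck-at-1 is consistent with every test.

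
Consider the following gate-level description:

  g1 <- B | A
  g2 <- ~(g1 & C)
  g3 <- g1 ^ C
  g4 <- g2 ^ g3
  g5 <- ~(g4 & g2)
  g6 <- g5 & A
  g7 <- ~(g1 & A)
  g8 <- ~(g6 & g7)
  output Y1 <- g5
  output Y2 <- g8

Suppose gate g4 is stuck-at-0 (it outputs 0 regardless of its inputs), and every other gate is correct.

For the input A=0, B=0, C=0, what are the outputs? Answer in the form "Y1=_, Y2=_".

Y1=1, Y2=1

Propagate with g4 forced: g1=0, g2=1, g3=0, g4=0 [stuck-at-0], g5=1, g6=0, g7=1, g8=1.
So the outputs are Y1=1, Y2=1. (Without the fault they would be Y1=0, Y2=1.)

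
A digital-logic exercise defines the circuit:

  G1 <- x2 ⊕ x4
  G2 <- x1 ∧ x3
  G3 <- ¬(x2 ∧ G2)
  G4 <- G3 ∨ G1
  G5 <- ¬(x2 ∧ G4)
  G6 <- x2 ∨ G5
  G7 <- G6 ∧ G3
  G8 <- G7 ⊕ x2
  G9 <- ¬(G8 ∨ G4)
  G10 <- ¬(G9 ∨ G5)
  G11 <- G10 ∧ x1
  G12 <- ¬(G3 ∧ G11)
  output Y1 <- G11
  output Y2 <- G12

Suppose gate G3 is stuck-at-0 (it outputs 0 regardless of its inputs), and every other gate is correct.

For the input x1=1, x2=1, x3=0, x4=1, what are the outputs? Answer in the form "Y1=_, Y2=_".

Y1=0, Y2=1

Propagate with G3 forced: G1=0, G2=0, G3=0 [stuck-at-0], G4=0, G5=1, G6=1, G7=0, G8=1, G9=0, G10=0, G11=0, G12=1.
So the outputs are Y1=0, Y2=1. (Without the fault they would be Y1=1, Y2=0.)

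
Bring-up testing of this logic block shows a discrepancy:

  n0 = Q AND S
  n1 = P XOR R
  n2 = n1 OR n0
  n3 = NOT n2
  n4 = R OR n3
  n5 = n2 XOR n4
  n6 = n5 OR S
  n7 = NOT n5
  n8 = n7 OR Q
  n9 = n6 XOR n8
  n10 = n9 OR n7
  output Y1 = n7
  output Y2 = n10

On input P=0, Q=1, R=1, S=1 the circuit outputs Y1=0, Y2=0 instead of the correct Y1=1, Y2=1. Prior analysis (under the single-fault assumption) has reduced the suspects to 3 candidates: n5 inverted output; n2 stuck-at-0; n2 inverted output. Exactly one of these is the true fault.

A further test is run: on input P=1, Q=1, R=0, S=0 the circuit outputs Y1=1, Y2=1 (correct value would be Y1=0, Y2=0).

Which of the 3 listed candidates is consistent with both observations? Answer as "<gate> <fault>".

n5 inverted output

Evaluate each candidate on input P=1, Q=1, R=0, S=0:
  n5 inverted output: n0=0, n1=1, n2=1, n3=0, n4=0, n5=0 [inverted output], n6=0, n7=1, n8=1, n9=1, n10=1 → Y1=1, Y2=1 — matches
  n2 stuck-at-0: n0=0, n1=1, n2=0 [stuck-at-0], n3=1, n4=1, n5=1, n6=1, n7=0, n8=1, n9=0, n10=0 → Y1=0, Y2=0 — eliminated
  n2 inverted output: n0=0, n1=1, n2=0 [inverted output], n3=1, n4=1, n5=1, n6=1, n7=0, n8=1, n9=0, n10=0 → Y1=0, Y2=0 — eliminated
Only n5 inverted output reproduces the observed Y1=1, Y2=1.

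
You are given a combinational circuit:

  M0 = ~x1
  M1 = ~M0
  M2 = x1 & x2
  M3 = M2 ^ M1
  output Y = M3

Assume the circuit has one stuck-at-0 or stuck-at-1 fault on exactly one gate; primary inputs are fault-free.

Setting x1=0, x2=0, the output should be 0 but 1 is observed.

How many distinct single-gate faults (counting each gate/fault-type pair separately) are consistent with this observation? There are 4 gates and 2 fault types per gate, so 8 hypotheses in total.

Fault-free: M0=1, M1=0, M2=0, M3=0 → 0. Observed 1.
  M0 stuck-at-0: output 1 ✓
  M0 stuck-at-1: output 0 ✗
  M1 stuck-at-0: output 0 ✗
  M1 stuck-at-1: output 1 ✓
  M2 stuck-at-0: output 0 ✗
  M2 stuck-at-1: output 1 ✓
  M3 stuck-at-0: output 0 ✗
  M3 stuck-at-1: output 1 ✓
Consistent faults: {M0 stuck-at-0, M1 stuck-at-1, M2 stuck-at-1, M3 stuck-at-1} — 4 in all.

4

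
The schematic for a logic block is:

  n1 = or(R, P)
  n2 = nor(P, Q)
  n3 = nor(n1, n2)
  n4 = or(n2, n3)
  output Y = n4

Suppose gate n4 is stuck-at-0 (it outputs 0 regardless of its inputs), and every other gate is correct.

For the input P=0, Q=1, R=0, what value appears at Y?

0

Propagate with n4 forced: n1=0, n2=0, n3=1, n4=0 [stuck-at-0].
So Y = 0. (Without the fault it would be 1.)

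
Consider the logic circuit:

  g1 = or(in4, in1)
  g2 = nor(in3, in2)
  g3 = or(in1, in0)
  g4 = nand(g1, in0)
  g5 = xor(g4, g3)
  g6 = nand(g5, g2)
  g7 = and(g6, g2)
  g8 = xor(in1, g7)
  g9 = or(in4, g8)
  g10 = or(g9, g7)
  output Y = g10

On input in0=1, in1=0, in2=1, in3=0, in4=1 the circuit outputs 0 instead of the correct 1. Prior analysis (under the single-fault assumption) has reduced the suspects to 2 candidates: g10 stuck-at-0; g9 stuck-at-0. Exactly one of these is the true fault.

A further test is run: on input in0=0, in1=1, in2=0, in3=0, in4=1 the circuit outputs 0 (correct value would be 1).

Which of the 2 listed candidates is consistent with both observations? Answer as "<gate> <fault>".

g10 stuck-at-0

Evaluate each candidate on input in0=0, in1=1, in2=0, in3=0, in4=1:
  g10 stuck-at-0: g1=1, g2=1, g3=1, g4=1, g5=0, g6=1, g7=1, g8=0, g9=1, g10=0 [stuck-at-0] → 0 — matches
  g9 stuck-at-0: g1=1, g2=1, g3=1, g4=1, g5=0, g6=1, g7=1, g8=0, g9=0 [stuck-at-0], g10=1 → 1 — eliminated
Only g10 stuck-at-0 reproduces the observed 0.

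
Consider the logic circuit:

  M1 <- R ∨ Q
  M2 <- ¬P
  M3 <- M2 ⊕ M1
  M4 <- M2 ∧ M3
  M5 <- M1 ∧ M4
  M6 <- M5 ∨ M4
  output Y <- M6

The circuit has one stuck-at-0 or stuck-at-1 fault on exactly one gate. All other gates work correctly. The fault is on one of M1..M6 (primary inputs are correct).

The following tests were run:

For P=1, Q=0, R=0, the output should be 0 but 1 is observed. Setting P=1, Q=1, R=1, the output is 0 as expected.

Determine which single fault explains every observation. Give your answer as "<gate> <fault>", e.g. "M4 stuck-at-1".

Fault-free values for test 1 (P=1, Q=0, R=0): M1=0, M2=0, M3=0, M4=0, M5=0, M6=0, giving Y=0. Observed 1.
Test 1: faults giving observed 1 are {M2 stuck-at-1, M4 stuck-at-1, M5 stuck-at-1, M6 stuck-at-1}.
Test 2 (P=1, Q=1, R=1): fault-free M1=1, M2=0, M3=1, M4=0, M5=0, M6=0 → 0; observed 0. Eliminates M4 stuck-at-1, M5 stuck-at-1, M6 stuck-at-1.
Only M2 stuck-at-1 is consistent with every test.

M2 stuck-at-1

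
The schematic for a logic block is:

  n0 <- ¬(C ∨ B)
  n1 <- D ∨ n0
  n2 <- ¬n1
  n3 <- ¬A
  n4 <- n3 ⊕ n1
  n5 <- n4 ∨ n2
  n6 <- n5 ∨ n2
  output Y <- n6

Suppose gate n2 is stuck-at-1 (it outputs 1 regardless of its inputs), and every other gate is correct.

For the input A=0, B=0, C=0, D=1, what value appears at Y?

1

Propagate with n2 forced: n0=1, n1=1, n2=1 [stuck-at-1], n3=1, n4=0, n5=1, n6=1.
So Y = 1. (Without the fault it would be 0.)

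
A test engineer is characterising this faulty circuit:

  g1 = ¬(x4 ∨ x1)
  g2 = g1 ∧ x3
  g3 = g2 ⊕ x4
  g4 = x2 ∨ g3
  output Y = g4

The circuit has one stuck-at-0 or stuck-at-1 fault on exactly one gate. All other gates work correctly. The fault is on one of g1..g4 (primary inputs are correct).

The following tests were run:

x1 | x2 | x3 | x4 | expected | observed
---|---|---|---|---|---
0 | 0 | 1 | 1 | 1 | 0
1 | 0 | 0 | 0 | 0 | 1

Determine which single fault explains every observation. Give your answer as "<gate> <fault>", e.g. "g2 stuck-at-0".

Fault-free values for test 1 (x1=0, x2=0, x3=1, x4=1): g1=0, g2=0, g3=1, g4=1, giving Y=1. Observed 0.
Test 1: faults giving observed 0 are {g1 stuck-at-1, g2 stuck-at-1, g3 stuck-at-0, g4 stuck-at-0}.
Test 2 (x1=1, x2=0, x3=0, x4=0): fault-free g1=0, g2=0, g3=0, g4=0 → 0; observed 1. Eliminates g1 stuck-at-1, g3 stuck-at-0, g4 stuck-at-0.
Only g2 stuck-at-1 is consistent with every test.

g2 stuck-at-1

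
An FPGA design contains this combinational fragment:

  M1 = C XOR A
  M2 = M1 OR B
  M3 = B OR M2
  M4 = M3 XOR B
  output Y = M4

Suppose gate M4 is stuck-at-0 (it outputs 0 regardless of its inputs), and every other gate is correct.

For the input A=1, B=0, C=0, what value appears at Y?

0

Propagate with M4 forced: M1=1, M2=1, M3=1, M4=0 [stuck-at-0].
So Y = 0. (Without the fault it would be 1.)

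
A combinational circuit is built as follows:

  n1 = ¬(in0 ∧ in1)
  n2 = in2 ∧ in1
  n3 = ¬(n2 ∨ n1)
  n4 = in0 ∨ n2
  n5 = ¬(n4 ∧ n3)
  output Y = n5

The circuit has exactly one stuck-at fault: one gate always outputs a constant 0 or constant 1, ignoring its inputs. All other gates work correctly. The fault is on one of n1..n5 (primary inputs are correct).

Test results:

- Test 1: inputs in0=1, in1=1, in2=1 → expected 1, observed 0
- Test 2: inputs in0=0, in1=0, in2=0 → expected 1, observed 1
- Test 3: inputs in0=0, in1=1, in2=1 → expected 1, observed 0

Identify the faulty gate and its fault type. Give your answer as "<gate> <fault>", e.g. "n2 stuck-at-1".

Fault-free values for test 1 (in0=1, in1=1, in2=1): n1=0, n2=1, n3=0, n4=1, n5=1, giving Y=1. Observed 0.
Test 1: faults giving observed 0 are {n2 stuck-at-0, n3 stuck-at-1, n5 stuck-at-0}.
Test 2 (in0=0, in1=0, in2=0): fault-free n1=1, n2=0, n3=0, n4=0, n5=1 → 1; observed 1. Eliminates n5 stuck-at-0.
Test 3 (in0=0, in1=1, in2=1): fault-free n1=1, n2=1, n3=0, n4=1, n5=1 → 1; observed 0. Eliminates n2 stuck-at-0.
Only n3 stuck-at-1 is consistent with every test.

n3 stuck-at-1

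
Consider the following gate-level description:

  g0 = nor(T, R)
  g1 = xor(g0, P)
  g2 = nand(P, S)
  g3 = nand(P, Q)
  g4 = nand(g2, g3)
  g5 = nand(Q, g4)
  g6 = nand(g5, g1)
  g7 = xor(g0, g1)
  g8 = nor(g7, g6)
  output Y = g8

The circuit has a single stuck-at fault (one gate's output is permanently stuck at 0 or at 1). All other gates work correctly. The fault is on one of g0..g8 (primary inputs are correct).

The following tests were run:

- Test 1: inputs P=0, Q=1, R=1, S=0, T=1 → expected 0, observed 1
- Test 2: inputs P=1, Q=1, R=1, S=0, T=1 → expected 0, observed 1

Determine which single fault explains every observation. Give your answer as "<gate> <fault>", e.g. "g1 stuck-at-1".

Fault-free values for test 1 (P=0, Q=1, R=1, S=0, T=1): g0=0, g1=0, g2=1, g3=1, g4=0, g5=1, g6=1, g7=0, g8=0, giving Y=0. Observed 1.
Test 1: faults giving observed 1 are {g0 stuck-at-1, g6 stuck-at-0, g8 stuck-at-1}.
Test 2 (P=1, Q=1, R=1, S=0, T=1): fault-free g0=0, g1=1, g2=1, g3=0, g4=1, g5=0, g6=1, g7=1, g8=0 → 0; observed 1. Eliminates g0 stuck-at-1, g6 stuck-at-0.
Only g8 stuck-at-1 is consistent with every test.

g8 stuck-at-1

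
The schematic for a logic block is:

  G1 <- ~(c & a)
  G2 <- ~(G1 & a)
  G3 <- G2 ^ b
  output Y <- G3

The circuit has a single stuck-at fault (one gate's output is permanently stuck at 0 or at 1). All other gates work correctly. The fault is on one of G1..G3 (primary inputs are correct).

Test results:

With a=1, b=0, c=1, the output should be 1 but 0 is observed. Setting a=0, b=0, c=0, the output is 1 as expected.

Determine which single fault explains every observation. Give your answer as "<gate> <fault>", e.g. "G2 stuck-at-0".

Fault-free values for test 1 (a=1, b=0, c=1): G1=0, G2=1, G3=1, giving Y=1. Observed 0.
Test 1: faults giving observed 0 are {G1 stuck-at-1, G2 stuck-at-0, G3 stuck-at-0}.
Test 2 (a=0, b=0, c=0): fault-free G1=1, G2=1, G3=1 → 1; observed 1. Eliminates G2 stuck-at-0, G3 stuck-at-0.
Only G1 stuck-at-1 is consistent with every test.

G1 stuck-at-1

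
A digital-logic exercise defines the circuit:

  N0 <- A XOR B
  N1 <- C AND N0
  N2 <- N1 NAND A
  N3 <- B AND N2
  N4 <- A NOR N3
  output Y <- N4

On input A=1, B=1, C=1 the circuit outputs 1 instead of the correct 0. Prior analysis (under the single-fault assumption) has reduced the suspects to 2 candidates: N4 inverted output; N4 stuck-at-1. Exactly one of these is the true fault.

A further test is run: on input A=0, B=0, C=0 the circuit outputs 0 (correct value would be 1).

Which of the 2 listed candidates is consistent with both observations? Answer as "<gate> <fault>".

N4 inverted output

Evaluate each candidate on input A=0, B=0, C=0:
  N4 inverted output: N0=0, N1=0, N2=1, N3=0, N4=0 [inverted output] → 0 — matches
  N4 stuck-at-1: N0=0, N1=0, N2=1, N3=0, N4=1 [stuck-at-1] → 1 — eliminated
Only N4 inverted output reproduces the observed 0.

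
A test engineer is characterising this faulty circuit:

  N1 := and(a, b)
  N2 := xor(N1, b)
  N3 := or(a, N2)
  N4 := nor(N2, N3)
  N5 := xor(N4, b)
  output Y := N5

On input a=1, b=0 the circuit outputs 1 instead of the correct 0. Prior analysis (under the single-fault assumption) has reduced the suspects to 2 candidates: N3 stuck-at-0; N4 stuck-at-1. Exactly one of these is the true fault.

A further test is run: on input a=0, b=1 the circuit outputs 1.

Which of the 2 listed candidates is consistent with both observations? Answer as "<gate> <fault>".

N3 stuck-at-0

Evaluate each candidate on input a=0, b=1:
  N3 stuck-at-0: N1=0, N2=1, N3=0 [stuck-at-0], N4=0, N5=1 → 1 — matches
  N4 stuck-at-1: N1=0, N2=1, N3=1, N4=1 [stuck-at-1], N5=0 → 0 — eliminated
Only N3 stuck-at-0 reproduces the observed 1.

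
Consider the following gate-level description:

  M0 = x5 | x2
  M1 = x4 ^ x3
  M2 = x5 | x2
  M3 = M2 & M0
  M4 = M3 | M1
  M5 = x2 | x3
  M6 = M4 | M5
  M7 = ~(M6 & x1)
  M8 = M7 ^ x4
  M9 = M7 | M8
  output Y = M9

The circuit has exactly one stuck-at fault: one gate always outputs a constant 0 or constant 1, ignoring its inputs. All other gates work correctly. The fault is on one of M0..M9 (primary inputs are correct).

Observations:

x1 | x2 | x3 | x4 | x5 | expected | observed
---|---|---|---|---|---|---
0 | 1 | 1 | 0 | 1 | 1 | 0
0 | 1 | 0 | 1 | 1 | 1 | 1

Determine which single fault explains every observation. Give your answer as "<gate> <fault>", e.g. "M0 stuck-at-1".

M7 stuck-at-0

Fault-free values for test 1 (x1=0, x2=1, x3=1, x4=0, x5=1): M0=1, M1=1, M2=1, M3=1, M4=1, M5=1, M6=1, M7=1, M8=1, M9=1, giving Y=1. Observed 0.
Test 1: faults giving observed 0 are {M7 stuck-at-0, M9 stuck-at-0}.
Test 2 (x1=0, x2=1, x3=0, x4=1, x5=1): fault-free M0=1, M1=1, M2=1, M3=1, M4=1, M5=1, M6=1, M7=1, M8=0, M9=1 → 1; observed 1. Eliminates M9 stuck-at-0.
Only M7 stuck-at-0 is consistent with every test.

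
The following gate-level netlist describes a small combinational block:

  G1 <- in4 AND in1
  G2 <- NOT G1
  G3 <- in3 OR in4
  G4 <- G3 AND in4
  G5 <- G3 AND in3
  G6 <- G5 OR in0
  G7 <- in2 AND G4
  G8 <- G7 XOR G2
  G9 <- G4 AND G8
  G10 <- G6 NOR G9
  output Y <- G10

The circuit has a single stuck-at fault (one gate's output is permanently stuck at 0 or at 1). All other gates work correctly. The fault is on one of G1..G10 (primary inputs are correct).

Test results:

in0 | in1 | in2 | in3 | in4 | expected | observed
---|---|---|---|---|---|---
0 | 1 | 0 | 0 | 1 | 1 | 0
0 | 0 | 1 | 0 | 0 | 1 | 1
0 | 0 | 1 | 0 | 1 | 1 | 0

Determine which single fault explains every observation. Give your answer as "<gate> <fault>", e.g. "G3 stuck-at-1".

G8 stuck-at-1

Fault-free values for test 1 (in0=0, in1=1, in2=0, in3=0, in4=1): G1=1, G2=0, G3=1, G4=1, G5=0, G6=0, G7=0, G8=0, G9=0, G10=1, giving Y=1. Observed 0.
Test 1: faults giving observed 0 are {G1 stuck-at-0, G2 stuck-at-1, G5 stuck-at-1, G6 stuck-at-1, G7 stuck-at-1, G8 stuck-at-1, G9 stuck-at-1, G10 stuck-at-0}.
Test 2 (in0=0, in1=0, in2=1, in3=0, in4=0): fault-free G1=0, G2=1, G3=0, G4=0, G5=0, G6=0, G7=0, G8=1, G9=0, G10=1 → 1; observed 1. Eliminates G5 stuck-at-1, G6 stuck-at-1, G9 stuck-at-1, G10 stuck-at-0.
Test 3 (in0=0, in1=0, in2=1, in3=0, in4=1): fault-free G1=0, G2=1, G3=1, G4=1, G5=0, G6=0, G7=1, G8=0, G9=0, G10=1 → 1; observed 0. Eliminates G1 stuck-at-0, G2 stuck-at-1, G7 stuck-at-1.
Only G8 stuck-at-1 is consistent with every test.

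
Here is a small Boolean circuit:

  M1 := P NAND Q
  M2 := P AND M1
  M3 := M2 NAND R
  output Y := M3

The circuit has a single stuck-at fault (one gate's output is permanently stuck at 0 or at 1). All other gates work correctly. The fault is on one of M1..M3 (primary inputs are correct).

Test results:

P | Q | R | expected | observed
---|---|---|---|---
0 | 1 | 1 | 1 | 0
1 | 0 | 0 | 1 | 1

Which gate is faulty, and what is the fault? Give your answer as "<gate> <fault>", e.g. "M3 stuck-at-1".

Fault-free values for test 1 (P=0, Q=1, R=1): M1=1, M2=0, M3=1, giving Y=1. Observed 0.
Test 1: faults giving observed 0 are {M2 stuck-at-1, M3 stuck-at-0}.
Test 2 (P=1, Q=0, R=0): fault-free M1=1, M2=1, M3=1 → 1; observed 1. Eliminates M3 stuck-at-0.
Only M2 stuck-at-1 is consistent with every test.

M2 stuck-at-1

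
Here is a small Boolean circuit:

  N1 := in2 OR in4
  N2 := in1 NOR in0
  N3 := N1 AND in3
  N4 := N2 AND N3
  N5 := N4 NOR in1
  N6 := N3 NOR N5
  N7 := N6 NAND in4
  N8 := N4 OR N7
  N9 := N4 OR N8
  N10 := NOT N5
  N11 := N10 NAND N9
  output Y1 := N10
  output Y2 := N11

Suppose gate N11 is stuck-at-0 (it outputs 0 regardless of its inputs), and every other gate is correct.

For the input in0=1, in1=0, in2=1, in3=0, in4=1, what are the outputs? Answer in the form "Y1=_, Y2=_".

Y1=0, Y2=0

Propagate with N11 forced: N1=1, N2=0, N3=0, N4=0, N5=1, N6=0, N7=1, N8=1, N9=1, N10=0, N11=0 [stuck-at-0].
So the outputs are Y1=0, Y2=0. (Without the fault they would be Y1=0, Y2=1.)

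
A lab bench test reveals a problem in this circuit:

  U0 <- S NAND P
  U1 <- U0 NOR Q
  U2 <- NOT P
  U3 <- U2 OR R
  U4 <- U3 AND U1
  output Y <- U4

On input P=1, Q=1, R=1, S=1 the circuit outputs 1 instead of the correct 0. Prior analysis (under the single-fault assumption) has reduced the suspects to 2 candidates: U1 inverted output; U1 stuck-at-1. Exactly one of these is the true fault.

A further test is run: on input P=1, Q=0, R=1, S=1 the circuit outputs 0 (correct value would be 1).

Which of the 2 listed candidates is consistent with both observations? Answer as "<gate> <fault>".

U1 inverted output

Evaluate each candidate on input P=1, Q=0, R=1, S=1:
  U1 inverted output: U0=0, U1=0 [inverted output], U2=0, U3=1, U4=0 → 0 — matches
  U1 stuck-at-1: U0=0, U1=1 [stuck-at-1], U2=0, U3=1, U4=1 → 1 — eliminated
Only U1 inverted output reproduces the observed 0.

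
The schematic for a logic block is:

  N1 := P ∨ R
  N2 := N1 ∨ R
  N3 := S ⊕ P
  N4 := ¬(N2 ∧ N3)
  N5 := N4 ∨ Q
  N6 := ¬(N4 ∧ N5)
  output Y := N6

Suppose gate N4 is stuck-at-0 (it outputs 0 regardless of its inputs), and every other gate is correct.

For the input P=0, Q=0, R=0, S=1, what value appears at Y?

1

Propagate with N4 forced: N1=0, N2=0, N3=1, N4=0 [stuck-at-0], N5=0, N6=1.
So Y = 1. (Without the fault it would be 0.)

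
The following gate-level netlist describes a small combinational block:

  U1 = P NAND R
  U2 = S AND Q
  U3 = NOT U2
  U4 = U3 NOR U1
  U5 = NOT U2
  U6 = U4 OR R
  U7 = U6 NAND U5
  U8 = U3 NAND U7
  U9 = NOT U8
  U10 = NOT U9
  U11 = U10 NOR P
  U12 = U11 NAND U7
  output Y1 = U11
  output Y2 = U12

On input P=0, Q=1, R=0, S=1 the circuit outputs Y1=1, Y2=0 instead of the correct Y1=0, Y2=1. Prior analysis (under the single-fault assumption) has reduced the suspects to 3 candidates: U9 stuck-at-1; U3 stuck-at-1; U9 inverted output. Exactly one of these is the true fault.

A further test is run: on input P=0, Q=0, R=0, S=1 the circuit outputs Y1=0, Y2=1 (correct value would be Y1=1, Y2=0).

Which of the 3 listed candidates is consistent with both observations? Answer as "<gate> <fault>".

Evaluate each candidate on input P=0, Q=0, R=0, S=1:
  U9 stuck-at-1: U1=1, U2=0, U3=1, U4=0, U5=1, U6=0, U7=1, U8=0, U9=1 [stuck-at-1], U10=0, U11=1, U12=0 → Y1=1, Y2=0 — eliminated
  U3 stuck-at-1: U1=1, U2=0, U3=1 [stuck-at-1], U4=0, U5=1, U6=0, U7=1, U8=0, U9=1, U10=0, U11=1, U12=0 → Y1=1, Y2=0 — eliminated
  U9 inverted output: U1=1, U2=0, U3=1, U4=0, U5=1, U6=0, U7=1, U8=0, U9=0 [inverted output], U10=1, U11=0, U12=1 → Y1=0, Y2=1 — matches
Only U9 inverted output reproduces the observed Y1=0, Y2=1.

U9 inverted output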